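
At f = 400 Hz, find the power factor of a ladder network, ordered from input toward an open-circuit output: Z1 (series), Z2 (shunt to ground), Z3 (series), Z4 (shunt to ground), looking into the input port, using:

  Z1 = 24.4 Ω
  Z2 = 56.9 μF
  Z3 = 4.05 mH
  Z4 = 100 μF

Step 1 — Angular frequency: ω = 2π·f = 2π·400 = 2513 rad/s.
Step 2 — Component impedances:
  Z1: Z = R = 24.4 Ω
  Z2: Z = 1/(jωC) = -j/(ω·C) = 0 - j6.993 Ω
  Z3: Z = jωL = j·2513·0.00405 = 0 + j10.18 Ω
  Z4: Z = 1/(jωC) = -j/(ω·C) = 0 - j3.979 Ω
Step 3 — Ladder network (open output): work backward from the far end, alternating series and parallel combinations. Z_in = 24.4 + j54.68 Ω = 59.88∠66.0° Ω.
Step 4 — Power factor: PF = cos(φ) = Re(Z)/|Z| = 24.4/59.88 = 0.4075.
Step 5 — Type: Im(Z) = 54.68 ⇒ lagging (phase φ = 66.0°).

PF = 0.4075 (lagging, φ = 66.0°)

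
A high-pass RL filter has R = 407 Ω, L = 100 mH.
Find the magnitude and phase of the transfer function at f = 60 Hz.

Step 1 — Angular frequency: ω = 2π·60 = 377 rad/s.
Step 2 — Transfer function: H(jω) = jωL/(R + jωL).
Step 3 — Numerator jωL = j·37.7; denominator R + jωL = 407 + j37.7.
Step 4 — H = 0.008507 + j0.09184.
Step 5 — Magnitude: |H| = 0.09223 (-20.7 dB); phase: φ = 84.7°.

|H| = 0.09223 (-20.7 dB), φ = 84.7°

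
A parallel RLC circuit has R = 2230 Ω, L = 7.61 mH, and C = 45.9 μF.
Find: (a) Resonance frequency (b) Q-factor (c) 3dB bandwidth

Step 1 — Resonance: ω₀ = 1/√(LC) = 1/√(0.00761·4.59e-05) = 1692 rad/s.
Step 2 — f₀ = ω₀/(2π) = 269.3 Hz.
Step 3 — Parallel Q: Q = R/(ω₀L) = 2230/(1692·0.00761) = 173.2.
Step 4 — Bandwidth: Δω = ω₀/Q = 9.77 rad/s; BW = Δω/(2π) = 1.555 Hz.

(a) f₀ = 269.3 Hz  (b) Q = 173.2  (c) BW = 1.555 Hz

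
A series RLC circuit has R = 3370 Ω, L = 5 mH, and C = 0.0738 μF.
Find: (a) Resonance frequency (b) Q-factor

Step 1 — Resonance condition Im(Z)=0 gives ω₀ = 1/√(LC).
Step 2 — ω₀ = 1/√(0.005·7.38e-08) = 5.206e+04 rad/s.
Step 3 — f₀ = ω₀/(2π) = 8285 Hz.
Step 4 — Series Q: Q = ω₀L/R = 5.206e+04·0.005/3370 = 0.07724.

(a) f₀ = 8285 Hz  (b) Q = 0.07724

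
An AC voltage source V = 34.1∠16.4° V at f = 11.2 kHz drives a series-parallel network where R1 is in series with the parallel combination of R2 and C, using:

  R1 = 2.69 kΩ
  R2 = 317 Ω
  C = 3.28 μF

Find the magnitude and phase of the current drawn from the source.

Step 1 — Angular frequency: ω = 2π·f = 2π·1.12e+04 = 7.037e+04 rad/s.
Step 2 — Component impedances:
  R1: Z = R = 2690 Ω
  R2: Z = R = 317 Ω
  C: Z = 1/(jωC) = -j/(ω·C) = 0 - j4.332 Ω
Step 3 — Parallel branch: R2 || C = 1/(1/R2 + 1/C) = 0.0592 - j4.332 Ω.
Step 4 — Series with R1: Z_total = R1 + (R2 || C) = 2690 - j4.332 Ω = 2690∠-0.1° Ω.
Step 5 — Source phasor: V = 34.1∠16.4° V = 32.71 + j9.628 V.
Step 6 — Ohm's law: I = V / Z_total = (32.71 + j9.628) / (2690 - j4.332) = 0.01215 + j0.003599 A.
Step 7 — Convert to polar: |I| = 0.01268 A, ∠I = 16.5°.

I = 0.01268∠16.5° A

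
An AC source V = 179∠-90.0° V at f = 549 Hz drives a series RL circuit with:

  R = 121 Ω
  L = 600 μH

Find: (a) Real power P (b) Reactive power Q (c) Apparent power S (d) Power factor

Step 1 — Angular frequency: ω = 2π·f = 2π·549 = 3449 rad/s.
Step 2 — Component impedances:
  R: Z = R = 121 Ω
  L: Z = jωL = j·3449·0.0006 = 0 + j2.07 Ω
Step 3 — Series combination: Z_total = R + L = 121 + j2.07 Ω = 121∠1.0° Ω.
Step 4 — Source phasor: V = 179∠-90.0° V = 0 - j179 V.
Step 5 — Current: I = V / Z = -0.0253 - j1.479 A = 1.479∠-91.0° A.
Step 6 — Complex power: S = V·I* = 264.7 + j4.528 VA.
Step 7 — Real power: P = Re(S) = 264.7 W.
Step 8 — Reactive power: Q = Im(S) = 4.528 VAR.
Step 9 — Apparent power: |S| = 264.8 VA.
Step 10 — Power factor: PF = P/|S| = 0.9999 (lagging).

(a) P = 264.7 W  (b) Q = 4.528 VAR  (c) S = 264.8 VA  (d) PF = 0.9999 (lagging)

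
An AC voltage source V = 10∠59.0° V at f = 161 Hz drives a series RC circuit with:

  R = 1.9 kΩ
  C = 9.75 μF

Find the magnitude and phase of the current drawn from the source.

Step 1 — Angular frequency: ω = 2π·f = 2π·161 = 1012 rad/s.
Step 2 — Component impedances:
  R: Z = R = 1900 Ω
  C: Z = 1/(jωC) = -j/(ω·C) = 0 - j101.4 Ω
Step 3 — Series combination: Z_total = R + C = 1900 - j101.4 Ω = 1903∠-3.1° Ω.
Step 4 — Source phasor: V = 10∠59.0° V = 5.15 + j8.572 V.
Step 5 — Ohm's law: I = V / Z_total = (5.15 + j8.572) / (1900 - j101.4) = 0.002463 + j0.004643 A.
Step 6 — Convert to polar: |I| = 0.005256 A, ∠I = 62.1°.

I = 0.005256∠62.1° A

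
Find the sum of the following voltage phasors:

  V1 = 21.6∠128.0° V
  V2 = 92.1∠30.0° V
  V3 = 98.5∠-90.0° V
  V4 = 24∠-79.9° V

Step 1 — Convert each phasor to rectangular form:
  V1 = 21.6·(cos(128.0°) + j·sin(128.0°)) = -13.3 + j17.02 V
  V2 = 92.1·(cos(30.0°) + j·sin(30.0°)) = 79.76 + j46.05 V
  V3 = 98.5·(cos(-90.0°) + j·sin(-90.0°)) = 0 - j98.5 V
  V4 = 24·(cos(-79.9°) + j·sin(-79.9°)) = 4.209 - j23.63 V
Step 2 — Sum components: V_total = 70.67 - j59.06 V.
Step 3 — Convert to polar: |V_total| = 92.1 V, ∠V_total = -39.9°.

V_total = 92.1∠-39.9° V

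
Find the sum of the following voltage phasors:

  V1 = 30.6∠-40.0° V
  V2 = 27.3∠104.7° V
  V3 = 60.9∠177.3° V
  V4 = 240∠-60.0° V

Step 1 — Convert each phasor to rectangular form:
  V1 = 30.6·(cos(-40.0°) + j·sin(-40.0°)) = 23.44 - j19.67 V
  V2 = 27.3·(cos(104.7°) + j·sin(104.7°)) = -6.928 + j26.41 V
  V3 = 60.9·(cos(177.3°) + j·sin(177.3°)) = -60.83 + j2.869 V
  V4 = 240·(cos(-60.0°) + j·sin(-60.0°)) = 120 - j207.8 V
Step 2 — Sum components: V_total = 75.68 - j198.2 V.
Step 3 — Convert to polar: |V_total| = 212.2 V, ∠V_total = -69.1°.

V_total = 212.2∠-69.1° V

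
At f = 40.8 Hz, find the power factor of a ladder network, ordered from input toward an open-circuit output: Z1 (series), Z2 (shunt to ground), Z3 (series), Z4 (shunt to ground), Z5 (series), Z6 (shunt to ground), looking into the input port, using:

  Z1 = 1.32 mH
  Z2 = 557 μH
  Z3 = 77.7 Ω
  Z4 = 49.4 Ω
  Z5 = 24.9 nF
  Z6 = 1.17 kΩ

Step 1 — Angular frequency: ω = 2π·f = 2π·40.8 = 256.4 rad/s.
Step 2 — Component impedances:
  Z1: Z = jωL = j·256.4·0.00132 = 0 + j0.3384 Ω
  Z2: Z = jωL = j·256.4·0.000557 = 0 + j0.1428 Ω
  Z3: Z = R = 77.7 Ω
  Z4: Z = R = 49.4 Ω
  Z5: Z = 1/(jωC) = -j/(ω·C) = 0 - j1.567e+05 Ω
  Z6: Z = R = 1170 Ω
Step 3 — Ladder network (open output): work backward from the far end, alternating series and parallel combinations. Z_in = 0.0001604 + j0.4812 Ω = 0.4812∠90.0° Ω.
Step 4 — Power factor: PF = cos(φ) = Re(Z)/|Z| = 0.00016041/0.48118 = 0.0003334.
Step 5 — Type: Im(Z) = 0.4812 ⇒ lagging (phase φ = 90.0°).

PF = 0.0003334 (lagging, φ = 90.0°)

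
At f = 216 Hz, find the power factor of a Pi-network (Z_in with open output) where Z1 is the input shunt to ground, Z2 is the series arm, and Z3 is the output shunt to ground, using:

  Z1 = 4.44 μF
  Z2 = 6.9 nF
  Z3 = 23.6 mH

Step 1 — Angular frequency: ω = 2π·f = 2π·216 = 1357 rad/s.
Step 2 — Component impedances:
  Z1: Z = 1/(jωC) = -j/(ω·C) = 0 - j166 Ω
  Z2: Z = 1/(jωC) = -j/(ω·C) = 0 - j1.068e+05 Ω
  Z3: Z = jωL = j·1357·0.0236 = 0 + j32.03 Ω
Step 3 — With open output, the series arm Z2 and the output shunt Z3 appear in series to ground: Z2 + Z3 = 0 - j1.068e+05 Ω.
Step 4 — Parallel with input shunt Z1: Z_in = Z1 || (Z2 + Z3) = 0 - j165.7 Ω = 165.7∠-90.0° Ω.
Step 5 — Power factor: PF = cos(φ) = Re(Z)/|Z| = 0/165.7 = 0.
Step 6 — Type: Im(Z) = -165.7 ⇒ leading (phase φ = -90.0°).

PF = 0 (leading, φ = -90.0°)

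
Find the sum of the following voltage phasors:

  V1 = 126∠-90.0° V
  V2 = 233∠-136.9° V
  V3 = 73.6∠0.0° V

Step 1 — Convert each phasor to rectangular form:
  V1 = 126·(cos(-90.0°) + j·sin(-90.0°)) = 0 - j126 V
  V2 = 233·(cos(-136.9°) + j·sin(-136.9°)) = -170.1 - j159.2 V
  V3 = 73.6·(cos(0.0°) + j·sin(0.0°)) = 73.6 V
Step 2 — Sum components: V_total = -96.53 - j285.2 V.
Step 3 — Convert to polar: |V_total| = 301.1 V, ∠V_total = -108.7°.

V_total = 301.1∠-108.7° V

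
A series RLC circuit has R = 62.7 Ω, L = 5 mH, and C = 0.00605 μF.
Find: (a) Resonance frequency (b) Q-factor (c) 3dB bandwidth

Step 1 — Resonance: ω₀ = 1/√(LC) = 1/√(0.005·6.05e-09) = 1.818e+05 rad/s.
Step 2 — f₀ = ω₀/(2π) = 2.894e+04 Hz.
Step 3 — Series Q: Q = ω₀L/R = 1.818e+05·0.005/62.7 = 14.5.
Step 4 — Bandwidth: Δω = ω₀/Q = 1.254e+04 rad/s; BW = Δω/(2π) = 1996 Hz.

(a) f₀ = 2.894e+04 Hz  (b) Q = 14.5  (c) BW = 1996 Hz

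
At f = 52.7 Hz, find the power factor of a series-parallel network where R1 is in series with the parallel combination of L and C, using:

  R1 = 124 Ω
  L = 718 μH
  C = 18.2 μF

Step 1 — Angular frequency: ω = 2π·f = 2π·52.7 = 331.1 rad/s.
Step 2 — Component impedances:
  R1: Z = R = 124 Ω
  L: Z = jωL = j·331.1·0.000718 = 0 + j0.2377 Ω
  C: Z = 1/(jωC) = -j/(ω·C) = 0 - j165.9 Ω
Step 3 — Parallel branch: L || C = 1/(1/L + 1/C) = 0 + j0.2381 Ω.
Step 4 — Series with R1: Z_total = R1 + (L || C) = 124 + j0.2381 Ω = 124∠0.1° Ω.
Step 5 — Power factor: PF = cos(φ) = Re(Z)/|Z| = 124/124 = 1.
Step 6 — Type: Im(Z) = 0.2381 ⇒ lagging (phase φ = 0.1°).

PF = 1 (lagging, φ = 0.1°)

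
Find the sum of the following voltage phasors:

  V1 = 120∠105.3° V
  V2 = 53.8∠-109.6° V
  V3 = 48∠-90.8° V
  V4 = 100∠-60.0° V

Step 1 — Convert each phasor to rectangular form:
  V1 = 120·(cos(105.3°) + j·sin(105.3°)) = -31.66 + j115.7 V
  V2 = 53.8·(cos(-109.6°) + j·sin(-109.6°)) = -18.05 - j50.68 V
  V3 = 48·(cos(-90.8°) + j·sin(-90.8°)) = -0.6702 - j48 V
  V4 = 100·(cos(-60.0°) + j·sin(-60.0°)) = 50 - j86.6 V
Step 2 — Sum components: V_total = -0.3822 - j69.53 V.
Step 3 — Convert to polar: |V_total| = 69.53 V, ∠V_total = -90.3°.

V_total = 69.53∠-90.3° V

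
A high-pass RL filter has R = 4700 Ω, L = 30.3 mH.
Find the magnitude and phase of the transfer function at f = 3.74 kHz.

Step 1 — Angular frequency: ω = 2π·3740 = 2.35e+04 rad/s.
Step 2 — Transfer function: H(jω) = jωL/(R + jωL).
Step 3 — Numerator jωL = j·712; denominator R + jωL = 4700 + j712.
Step 4 — H = 0.02244 + j0.1481.
Step 5 — Magnitude: |H| = 0.1498 (-16.5 dB); phase: φ = 81.4°.

|H| = 0.1498 (-16.5 dB), φ = 81.4°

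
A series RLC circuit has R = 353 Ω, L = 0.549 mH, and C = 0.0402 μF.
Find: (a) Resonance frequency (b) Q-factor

Step 1 — Resonance condition Im(Z)=0 gives ω₀ = 1/√(LC).
Step 2 — ω₀ = 1/√(0.000549·4.02e-08) = 2.129e+05 rad/s.
Step 3 — f₀ = ω₀/(2π) = 3.388e+04 Hz.
Step 4 — Series Q: Q = ω₀L/R = 2.129e+05·0.000549/353 = 0.3311.

(a) f₀ = 3.388e+04 Hz  (b) Q = 0.3311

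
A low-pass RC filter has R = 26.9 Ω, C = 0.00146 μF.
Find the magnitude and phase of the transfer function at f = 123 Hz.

Step 1 — Angular frequency: ω = 2π·123 = 772.8 rad/s.
Step 2 — Transfer function: H(jω) = 1/(1 + jωRC).
Step 3 — Denominator: 1 + jωRC = 1 + j·772.8·26.9·1.46e-09 = 1 + j3.035e-05.
Step 4 — H = 1 - j3.035e-05.
Step 5 — Magnitude: |H| = 1 (-0.0 dB); phase: φ = -0.0°.

|H| = 1 (-0.0 dB), φ = -0.0°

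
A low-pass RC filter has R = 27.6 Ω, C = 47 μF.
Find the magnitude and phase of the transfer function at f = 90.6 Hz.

Step 1 — Angular frequency: ω = 2π·90.6 = 569.3 rad/s.
Step 2 — Transfer function: H(jω) = 1/(1 + jωRC).
Step 3 — Denominator: 1 + jωRC = 1 + j·569.3·27.6·4.7e-05 = 1 + j0.7384.
Step 4 — H = 0.6471 - j0.4779.
Step 5 — Magnitude: |H| = 0.8044 (-1.9 dB); phase: φ = -36.4°.

|H| = 0.8044 (-1.9 dB), φ = -36.4°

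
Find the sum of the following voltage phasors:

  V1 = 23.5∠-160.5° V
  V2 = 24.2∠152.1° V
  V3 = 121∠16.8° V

Step 1 — Convert each phasor to rectangular form:
  V1 = 23.5·(cos(-160.5°) + j·sin(-160.5°)) = -22.15 - j7.844 V
  V2 = 24.2·(cos(152.1°) + j·sin(152.1°)) = -21.39 + j11.32 V
  V3 = 121·(cos(16.8°) + j·sin(16.8°)) = 115.8 + j34.97 V
Step 2 — Sum components: V_total = 72.3 + j38.45 V.
Step 3 — Convert to polar: |V_total| = 81.89 V, ∠V_total = 28.0°.

V_total = 81.89∠28.0° V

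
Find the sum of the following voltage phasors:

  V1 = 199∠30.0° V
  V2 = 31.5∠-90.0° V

Step 1 — Convert each phasor to rectangular form:
  V1 = 199·(cos(30.0°) + j·sin(30.0°)) = 172.3 + j99.5 V
  V2 = 31.5·(cos(-90.0°) + j·sin(-90.0°)) = 0 - j31.5 V
Step 2 — Sum components: V_total = 172.3 + j68 V.
Step 3 — Convert to polar: |V_total| = 185.3 V, ∠V_total = 21.5°.

V_total = 185.3∠21.5° V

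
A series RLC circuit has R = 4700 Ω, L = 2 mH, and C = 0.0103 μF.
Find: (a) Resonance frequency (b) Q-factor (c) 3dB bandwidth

Step 1 — Resonance: ω₀ = 1/√(LC) = 1/√(0.002·1.03e-08) = 2.203e+05 rad/s.
Step 2 — f₀ = ω₀/(2π) = 3.507e+04 Hz.
Step 3 — Series Q: Q = ω₀L/R = 2.203e+05·0.002/4700 = 0.09376.
Step 4 — Bandwidth: Δω = ω₀/Q = 2.35e+06 rad/s; BW = Δω/(2π) = 3.74e+05 Hz.

(a) f₀ = 3.507e+04 Hz  (b) Q = 0.09376  (c) BW = 3.74e+05 Hz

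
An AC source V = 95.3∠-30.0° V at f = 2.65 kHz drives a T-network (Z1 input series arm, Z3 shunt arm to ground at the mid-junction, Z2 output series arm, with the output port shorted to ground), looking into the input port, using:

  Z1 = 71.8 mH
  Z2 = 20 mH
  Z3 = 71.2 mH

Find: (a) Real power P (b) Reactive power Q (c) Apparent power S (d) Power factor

Step 1 — Angular frequency: ω = 2π·f = 2π·2650 = 1.665e+04 rad/s.
Step 2 — Component impedances:
  Z1: Z = jωL = j·1.665e+04·0.0718 = 0 + j1196 Ω
  Z2: Z = jωL = j·1.665e+04·0.02 = 0 + j333 Ω
  Z3: Z = jωL = j·1.665e+04·0.0712 = 0 + j1186 Ω
Step 3 — With the output port shorted to ground, the output series arm Z2 runs from the junction to ground; the shunt arm Z3 also runs from the junction to ground. They appear in parallel: Z3 || Z2 = 0 + j260 Ω.
Step 4 — Series with input arm Z1: Z_in = Z1 + (Z3 || Z2) = 0 + j1455 Ω = 1455∠90.0° Ω.
Step 5 — Source phasor: V = 95.3∠-30.0° V = 82.53 - j47.65 V.
Step 6 — Current: I = V / Z = -0.03274 - j0.0567 A = 0.06548∠-120.0° A.
Step 7 — Complex power: S = V·I* = 0 + j6.24 VA.
Step 8 — Real power: P = Re(S) = 0 W.
Step 9 — Reactive power: Q = Im(S) = 6.24 VAR.
Step 10 — Apparent power: |S| = 6.24 VA.
Step 11 — Power factor: PF = P/|S| = 0 (lagging).

(a) P = 0 W  (b) Q = 6.24 VAR  (c) S = 6.24 VA  (d) PF = 0 (lagging)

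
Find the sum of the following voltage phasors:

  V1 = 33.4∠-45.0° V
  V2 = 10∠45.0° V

Step 1 — Convert each phasor to rectangular form:
  V1 = 33.4·(cos(-45.0°) + j·sin(-45.0°)) = 23.62 - j23.62 V
  V2 = 10·(cos(45.0°) + j·sin(45.0°)) = 7.071 + j7.071 V
Step 2 — Sum components: V_total = 30.69 - j16.55 V.
Step 3 — Convert to polar: |V_total| = 34.86 V, ∠V_total = -28.3°.

V_total = 34.86∠-28.3° V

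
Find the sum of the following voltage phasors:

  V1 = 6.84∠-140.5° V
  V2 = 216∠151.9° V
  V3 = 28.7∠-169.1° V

Step 1 — Convert each phasor to rectangular form:
  V1 = 6.84·(cos(-140.5°) + j·sin(-140.5°)) = -5.278 - j4.351 V
  V2 = 216·(cos(151.9°) + j·sin(151.9°)) = -190.5 + j101.7 V
  V3 = 28.7·(cos(-169.1°) + j·sin(-169.1°)) = -28.18 - j5.427 V
Step 2 — Sum components: V_total = -224 + j91.96 V.
Step 3 — Convert to polar: |V_total| = 242.1 V, ∠V_total = 157.7°.

V_total = 242.1∠157.7° V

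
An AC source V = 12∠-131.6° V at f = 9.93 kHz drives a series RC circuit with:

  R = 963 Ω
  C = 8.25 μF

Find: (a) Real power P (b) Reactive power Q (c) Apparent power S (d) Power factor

Step 1 — Angular frequency: ω = 2π·f = 2π·9930 = 6.239e+04 rad/s.
Step 2 — Component impedances:
  R: Z = R = 963 Ω
  C: Z = 1/(jωC) = -j/(ω·C) = 0 - j1.943 Ω
Step 3 — Series combination: Z_total = R + C = 963 - j1.943 Ω = 963∠-0.1° Ω.
Step 4 — Source phasor: V = 12∠-131.6° V = -7.967 - j8.974 V.
Step 5 — Current: I = V / Z = -0.008254 - j0.009335 A = 0.01246∠-131.5° A.
Step 6 — Complex power: S = V·I* = 0.1495 - j0.0003017 VA.
Step 7 — Real power: P = Re(S) = 0.1495 W.
Step 8 — Reactive power: Q = Im(S) = -0.0003017 VAR.
Step 9 — Apparent power: |S| = 0.1495 VA.
Step 10 — Power factor: PF = P/|S| = 1 (leading).

(a) P = 0.1495 W  (b) Q = -0.0003017 VAR  (c) S = 0.1495 VA  (d) PF = 1 (leading)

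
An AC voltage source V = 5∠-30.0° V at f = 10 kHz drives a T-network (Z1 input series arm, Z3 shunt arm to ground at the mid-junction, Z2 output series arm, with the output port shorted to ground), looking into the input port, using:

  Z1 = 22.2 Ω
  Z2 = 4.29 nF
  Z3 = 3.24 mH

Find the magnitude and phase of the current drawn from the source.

Step 1 — Angular frequency: ω = 2π·f = 2π·1e+04 = 6.283e+04 rad/s.
Step 2 — Component impedances:
  Z1: Z = R = 22.2 Ω
  Z2: Z = 1/(jωC) = -j/(ω·C) = 0 - j3710 Ω
  Z3: Z = jωL = j·6.283e+04·0.00324 = 0 + j203.6 Ω
Step 3 — With the output port shorted to ground, the output series arm Z2 runs from the junction to ground; the shunt arm Z3 also runs from the junction to ground. They appear in parallel: Z3 || Z2 = 0 + j215.4 Ω.
Step 4 — Series with input arm Z1: Z_in = Z1 + (Z3 || Z2) = 22.2 + j215.4 Ω = 216.5∠84.1° Ω.
Step 5 — Source phasor: V = 5∠-30.0° V = 4.33 - j2.5 V.
Step 6 — Ohm's law: I = V / Z_total = (4.33 - j2.5) / (22.2 + j215.4) = -0.009434 - j0.02108 A.
Step 7 — Convert to polar: |I| = 0.02309 A, ∠I = -114.1°.

I = 0.02309∠-114.1° A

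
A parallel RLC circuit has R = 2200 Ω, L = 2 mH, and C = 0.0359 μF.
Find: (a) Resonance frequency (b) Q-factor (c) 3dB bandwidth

Step 1 — Resonance: ω₀ = 1/√(LC) = 1/√(0.002·3.59e-08) = 1.18e+05 rad/s.
Step 2 — f₀ = ω₀/(2π) = 1.878e+04 Hz.
Step 3 — Parallel Q: Q = R/(ω₀L) = 2200/(1.18e+05·0.002) = 9.321.
Step 4 — Bandwidth: Δω = ω₀/Q = 1.266e+04 rad/s; BW = Δω/(2π) = 2015 Hz.

(a) f₀ = 1.878e+04 Hz  (b) Q = 9.321  (c) BW = 2015 Hz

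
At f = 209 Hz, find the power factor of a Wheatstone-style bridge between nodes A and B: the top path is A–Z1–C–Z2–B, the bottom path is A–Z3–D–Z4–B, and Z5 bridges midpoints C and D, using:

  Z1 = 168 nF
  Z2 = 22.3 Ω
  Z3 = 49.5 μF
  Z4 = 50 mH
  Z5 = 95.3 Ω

Step 1 — Angular frequency: ω = 2π·f = 2π·209 = 1313 rad/s.
Step 2 — Component impedances:
  Z1: Z = 1/(jωC) = -j/(ω·C) = 0 - j4533 Ω
  Z2: Z = R = 22.3 Ω
  Z3: Z = 1/(jωC) = -j/(ω·C) = 0 - j15.38 Ω
  Z4: Z = jωL = j·1313·0.05 = 0 + j65.66 Ω
  Z5: Z = R = 95.3 Ω
Step 3 — Bridge requires nodal analysis (the Z5 bridge couples midpoints C and D, so the two paths cannot be reduced to a simple series/parallel combination). Setting node B to ground and injecting 1 A at node A, the 3-node admittance system at A, C, D solves to V_A = Z_AB = 28.2 + j34.7 Ω = 44.71∠50.9° Ω.
Step 4 — Power factor: PF = cos(φ) = Re(Z)/|Z| = 28.2/44.71 = 0.6307.
Step 5 — Type: Im(Z) = 34.7 ⇒ lagging (phase φ = 50.9°).

PF = 0.6307 (lagging, φ = 50.9°)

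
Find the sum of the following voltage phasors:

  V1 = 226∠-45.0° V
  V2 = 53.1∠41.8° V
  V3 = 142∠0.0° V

Step 1 — Convert each phasor to rectangular form:
  V1 = 226·(cos(-45.0°) + j·sin(-45.0°)) = 159.8 - j159.8 V
  V2 = 53.1·(cos(41.8°) + j·sin(41.8°)) = 39.58 + j35.39 V
  V3 = 142·(cos(0.0°) + j·sin(0.0°)) = 142 V
Step 2 — Sum components: V_total = 341.4 - j124.4 V.
Step 3 — Convert to polar: |V_total| = 363.4 V, ∠V_total = -20.0°.

V_total = 363.4∠-20.0° V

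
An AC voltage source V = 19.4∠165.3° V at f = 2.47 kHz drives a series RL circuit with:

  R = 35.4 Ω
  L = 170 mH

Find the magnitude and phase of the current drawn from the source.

Step 1 — Angular frequency: ω = 2π·f = 2π·2470 = 1.552e+04 rad/s.
Step 2 — Component impedances:
  R: Z = R = 35.4 Ω
  L: Z = jωL = j·1.552e+04·0.17 = 0 + j2638 Ω
Step 3 — Series combination: Z_total = R + L = 35.4 + j2638 Ω = 2639∠89.2° Ω.
Step 4 — Source phasor: V = 19.4∠165.3° V = -18.76 + j4.923 V.
Step 5 — Ohm's law: I = V / Z_total = (-18.76 + j4.923) / (35.4 + j2638) = 0.00177 + j0.007136 A.
Step 6 — Convert to polar: |I| = 0.007353 A, ∠I = 76.1°.

I = 0.007353∠76.1° A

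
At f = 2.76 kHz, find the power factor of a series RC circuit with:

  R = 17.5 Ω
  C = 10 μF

Step 1 — Angular frequency: ω = 2π·f = 2π·2760 = 1.734e+04 rad/s.
Step 2 — Component impedances:
  R: Z = R = 17.5 Ω
  C: Z = 1/(jωC) = -j/(ω·C) = 0 - j5.766 Ω
Step 3 — Series combination: Z_total = R + C = 17.5 - j5.766 Ω = 18.43∠-18.2° Ω.
Step 4 — Power factor: PF = cos(φ) = Re(Z)/|Z| = 17.5/18.4256 = 0.9498.
Step 5 — Type: Im(Z) = -5.766 ⇒ leading (phase φ = -18.2°).

PF = 0.9498 (leading, φ = -18.2°)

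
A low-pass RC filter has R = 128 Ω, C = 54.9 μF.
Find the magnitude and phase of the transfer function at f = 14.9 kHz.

Step 1 — Angular frequency: ω = 2π·1.49e+04 = 9.362e+04 rad/s.
Step 2 — Transfer function: H(jω) = 1/(1 + jωRC).
Step 3 — Denominator: 1 + jωRC = 1 + j·9.362e+04·128·5.49e-05 = 1 + j657.9.
Step 4 — H = 2.31e-06 - j0.00152.
Step 5 — Magnitude: |H| = 0.00152 (-56.4 dB); phase: φ = -89.9°.

|H| = 0.00152 (-56.4 dB), φ = -89.9°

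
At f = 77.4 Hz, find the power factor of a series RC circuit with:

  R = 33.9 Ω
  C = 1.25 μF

Step 1 — Angular frequency: ω = 2π·f = 2π·77.4 = 486.3 rad/s.
Step 2 — Component impedances:
  R: Z = R = 33.9 Ω
  C: Z = 1/(jωC) = -j/(ω·C) = 0 - j1645 Ω
Step 3 — Series combination: Z_total = R + C = 33.9 - j1645 Ω = 1645∠-88.8° Ω.
Step 4 — Power factor: PF = cos(φ) = Re(Z)/|Z| = 33.9/1645.4 = 0.0206.
Step 5 — Type: Im(Z) = -1645 ⇒ leading (phase φ = -88.8°).

PF = 0.0206 (leading, φ = -88.8°)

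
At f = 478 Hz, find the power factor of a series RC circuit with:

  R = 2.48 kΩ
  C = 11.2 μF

Step 1 — Angular frequency: ω = 2π·f = 2π·478 = 3003 rad/s.
Step 2 — Component impedances:
  R: Z = R = 2480 Ω
  C: Z = 1/(jωC) = -j/(ω·C) = 0 - j29.73 Ω
Step 3 — Series combination: Z_total = R + C = 2480 - j29.73 Ω = 2480∠-0.7° Ω.
Step 4 — Power factor: PF = cos(φ) = Re(Z)/|Z| = 2480/2480.2 = 0.9999.
Step 5 — Type: Im(Z) = -29.73 ⇒ leading (phase φ = -0.7°).

PF = 0.9999 (leading, φ = -0.7°)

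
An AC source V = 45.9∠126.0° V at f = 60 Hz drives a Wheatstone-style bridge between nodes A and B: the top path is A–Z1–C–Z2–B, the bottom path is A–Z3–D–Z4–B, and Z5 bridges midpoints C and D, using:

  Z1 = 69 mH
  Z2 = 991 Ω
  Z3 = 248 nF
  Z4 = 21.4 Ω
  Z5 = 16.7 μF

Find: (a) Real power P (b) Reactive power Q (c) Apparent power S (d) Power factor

Step 1 — Angular frequency: ω = 2π·f = 2π·60 = 377 rad/s.
Step 2 — Component impedances:
  Z1: Z = jωL = j·377·0.069 = 0 + j26.01 Ω
  Z2: Z = R = 991 Ω
  Z3: Z = 1/(jωC) = -j/(ω·C) = 0 - j1.07e+04 Ω
  Z4: Z = R = 21.4 Ω
  Z5: Z = 1/(jωC) = -j/(ω·C) = 0 - j158.8 Ω
Step 3 — Bridge requires nodal analysis (the Z5 bridge couples midpoints C and D, so the two paths cannot be reduced to a simple series/parallel combination). Setting node B to ground and injecting 1 A at node A, the 3-node admittance system at A, C, D solves to V_A = Z_AB = 43.7 - j121.1 Ω = 128.8∠-70.2° Ω.
Step 4 — Source phasor: V = 45.9∠126.0° V = -26.98 + j37.13 V.
Step 5 — Current: I = V / Z = -0.3424 - j0.09921 A = 0.3565∠-163.8° A.
Step 6 — Complex power: S = V·I* = 5.554 - j15.39 VA.
Step 7 — Real power: P = Re(S) = 5.554 W.
Step 8 — Reactive power: Q = Im(S) = -15.39 VAR.
Step 9 — Apparent power: |S| = 16.36 VA.
Step 10 — Power factor: PF = P/|S| = 0.3394 (leading).

(a) P = 5.554 W  (b) Q = -15.39 VAR  (c) S = 16.36 VA  (d) PF = 0.3394 (leading)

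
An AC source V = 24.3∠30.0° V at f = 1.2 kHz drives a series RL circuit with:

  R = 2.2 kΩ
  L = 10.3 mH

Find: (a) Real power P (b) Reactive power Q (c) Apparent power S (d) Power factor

Step 1 — Angular frequency: ω = 2π·f = 2π·1200 = 7540 rad/s.
Step 2 — Component impedances:
  R: Z = R = 2200 Ω
  L: Z = jωL = j·7540·0.0103 = 0 + j77.66 Ω
Step 3 — Series combination: Z_total = R + L = 2200 + j77.66 Ω = 2201∠2.0° Ω.
Step 4 — Source phasor: V = 24.3∠30.0° V = 21.04 + j12.15 V.
Step 5 — Current: I = V / Z = 0.009748 + j0.005179 A = 0.01104∠28.0° A.
Step 6 — Complex power: S = V·I* = 0.2681 + j0.009463 VA.
Step 7 — Real power: P = Re(S) = 0.2681 W.
Step 8 — Reactive power: Q = Im(S) = 0.009463 VAR.
Step 9 — Apparent power: |S| = 0.2682 VA.
Step 10 — Power factor: PF = P/|S| = 0.9994 (lagging).

(a) P = 0.2681 W  (b) Q = 0.009463 VAR  (c) S = 0.2682 VA  (d) PF = 0.9994 (lagging)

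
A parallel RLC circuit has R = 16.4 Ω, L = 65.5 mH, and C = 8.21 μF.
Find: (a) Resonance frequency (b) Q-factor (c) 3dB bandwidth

Step 1 — Resonance: ω₀ = 1/√(LC) = 1/√(0.0655·8.21e-06) = 1364 rad/s.
Step 2 — f₀ = ω₀/(2π) = 217 Hz.
Step 3 — Parallel Q: Q = R/(ω₀L) = 16.4/(1364·0.0655) = 0.1836.
Step 4 — Bandwidth: Δω = ω₀/Q = 7427 rad/s; BW = Δω/(2π) = 1182 Hz.

(a) f₀ = 217 Hz  (b) Q = 0.1836  (c) BW = 1182 Hz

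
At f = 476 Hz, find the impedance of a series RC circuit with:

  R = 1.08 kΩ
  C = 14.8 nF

Step 1 — Angular frequency: ω = 2π·f = 2π·476 = 2991 rad/s.
Step 2 — Component impedances:
  R: Z = R = 1080 Ω
  C: Z = 1/(jωC) = -j/(ω·C) = 0 - j2.259e+04 Ω
Step 3 — Series combination: Z_total = R + C = 1080 - j2.259e+04 Ω = 2.262e+04∠-87.3° Ω.

Z = 1080 - j2.259e+04 Ω = 2.262e+04∠-87.3° Ω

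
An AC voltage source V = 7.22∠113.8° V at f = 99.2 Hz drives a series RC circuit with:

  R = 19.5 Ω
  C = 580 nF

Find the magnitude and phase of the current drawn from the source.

Step 1 — Angular frequency: ω = 2π·f = 2π·99.2 = 623.3 rad/s.
Step 2 — Component impedances:
  R: Z = R = 19.5 Ω
  C: Z = 1/(jωC) = -j/(ω·C) = 0 - j2766 Ω
Step 3 — Series combination: Z_total = R + C = 19.5 - j2766 Ω = 2766∠-89.6° Ω.
Step 4 — Source phasor: V = 7.22∠113.8° V = -2.914 + j6.606 V.
Step 5 — Ohm's law: I = V / Z_total = (-2.914 + j6.606) / (19.5 - j2766) = -0.002395 - j0.001036 A.
Step 6 — Convert to polar: |I| = 0.00261 A, ∠I = -156.6°.

I = 0.00261∠-156.6° A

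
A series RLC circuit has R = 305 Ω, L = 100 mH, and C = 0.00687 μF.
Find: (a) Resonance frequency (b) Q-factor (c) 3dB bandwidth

Step 1 — Resonance condition Im(Z)=0 gives ω₀ = 1/√(LC).
Step 2 — ω₀ = 1/√(0.1·6.87e-09) = 3.815e+04 rad/s.
Step 3 — f₀ = ω₀/(2π) = 6072 Hz.
Step 4 — Series Q: Q = ω₀L/R = 3.815e+04·0.1/305 = 12.51.
Step 5 — 3dB bandwidth: Δω = ω₀/Q = 3050 rad/s; BW = Δω/(2π) = 485.4 Hz.

(a) f₀ = 6072 Hz  (b) Q = 12.51  (c) BW = 485.4 Hz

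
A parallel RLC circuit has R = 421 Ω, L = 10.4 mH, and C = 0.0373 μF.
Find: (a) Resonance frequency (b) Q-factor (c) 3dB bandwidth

Step 1 — Resonance: ω₀ = 1/√(LC) = 1/√(0.0104·3.73e-08) = 5.077e+04 rad/s.
Step 2 — f₀ = ω₀/(2π) = 8081 Hz.
Step 3 — Parallel Q: Q = R/(ω₀L) = 421/(5.077e+04·0.0104) = 0.7973.
Step 4 — Bandwidth: Δω = ω₀/Q = 6.368e+04 rad/s; BW = Δω/(2π) = 1.014e+04 Hz.

(a) f₀ = 8081 Hz  (b) Q = 0.7973  (c) BW = 1.014e+04 Hz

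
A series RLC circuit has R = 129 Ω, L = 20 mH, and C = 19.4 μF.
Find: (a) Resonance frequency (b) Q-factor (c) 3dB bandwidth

Step 1 — Resonance condition Im(Z)=0 gives ω₀ = 1/√(LC).
Step 2 — ω₀ = 1/√(0.02·1.94e-05) = 1605 rad/s.
Step 3 — f₀ = ω₀/(2π) = 255.5 Hz.
Step 4 — Series Q: Q = ω₀L/R = 1605·0.02/129 = 0.2489.
Step 5 — 3dB bandwidth: Δω = ω₀/Q = 6450 rad/s; BW = Δω/(2π) = 1027 Hz.

(a) f₀ = 255.5 Hz  (b) Q = 0.2489  (c) BW = 1027 Hz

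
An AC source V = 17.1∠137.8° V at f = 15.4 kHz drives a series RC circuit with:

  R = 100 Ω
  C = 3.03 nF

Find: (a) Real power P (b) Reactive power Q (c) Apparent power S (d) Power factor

Step 1 — Angular frequency: ω = 2π·f = 2π·1.54e+04 = 9.676e+04 rad/s.
Step 2 — Component impedances:
  R: Z = R = 100 Ω
  C: Z = 1/(jωC) = -j/(ω·C) = 0 - j3411 Ω
Step 3 — Series combination: Z_total = R + C = 100 - j3411 Ω = 3412∠-88.3° Ω.
Step 4 — Source phasor: V = 17.1∠137.8° V = -12.67 + j11.49 V.
Step 5 — Current: I = V / Z = -0.003474 - j0.003612 A = 0.005011∠-133.9° A.
Step 6 — Complex power: S = V·I* = 0.002511 - j0.08566 VA.
Step 7 — Real power: P = Re(S) = 0.002511 W.
Step 8 — Reactive power: Q = Im(S) = -0.08566 VAR.
Step 9 — Apparent power: |S| = 0.08569 VA.
Step 10 — Power factor: PF = P/|S| = 0.02931 (leading).

(a) P = 0.002511 W  (b) Q = -0.08566 VAR  (c) S = 0.08569 VA  (d) PF = 0.02931 (leading)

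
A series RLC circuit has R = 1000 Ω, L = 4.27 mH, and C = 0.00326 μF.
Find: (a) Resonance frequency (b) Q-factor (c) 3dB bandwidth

Step 1 — Resonance: ω₀ = 1/√(LC) = 1/√(0.00427·3.26e-09) = 2.68e+05 rad/s.
Step 2 — f₀ = ω₀/(2π) = 4.266e+04 Hz.
Step 3 — Series Q: Q = ω₀L/R = 2.68e+05·0.00427/1000 = 1.144.
Step 4 — Bandwidth: Δω = ω₀/Q = 2.342e+05 rad/s; BW = Δω/(2π) = 3.727e+04 Hz.

(a) f₀ = 4.266e+04 Hz  (b) Q = 1.144  (c) BW = 3.727e+04 Hz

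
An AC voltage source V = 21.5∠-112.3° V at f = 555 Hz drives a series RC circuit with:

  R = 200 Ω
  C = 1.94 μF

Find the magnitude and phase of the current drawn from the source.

Step 1 — Angular frequency: ω = 2π·f = 2π·555 = 3487 rad/s.
Step 2 — Component impedances:
  R: Z = R = 200 Ω
  C: Z = 1/(jωC) = -j/(ω·C) = 0 - j147.8 Ω
Step 3 — Series combination: Z_total = R + C = 200 - j147.8 Ω = 248.7∠-36.5° Ω.
Step 4 — Source phasor: V = 21.5∠-112.3° V = -8.158 - j19.89 V.
Step 5 — Ohm's law: I = V / Z_total = (-8.158 - j19.89) / (200 - j147.8) = 0.02116 - j0.08382 A.
Step 6 — Convert to polar: |I| = 0.08645 A, ∠I = -75.8°.

I = 0.08645∠-75.8° A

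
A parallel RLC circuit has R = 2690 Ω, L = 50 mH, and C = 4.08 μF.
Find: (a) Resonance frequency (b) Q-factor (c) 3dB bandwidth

Step 1 — Resonance: ω₀ = 1/√(LC) = 1/√(0.05·4.08e-06) = 2214 rad/s.
Step 2 — f₀ = ω₀/(2π) = 352.4 Hz.
Step 3 — Parallel Q: Q = R/(ω₀L) = 2690/(2214·0.05) = 24.3.
Step 4 — Bandwidth: Δω = ω₀/Q = 91.11 rad/s; BW = Δω/(2π) = 14.5 Hz.

(a) f₀ = 352.4 Hz  (b) Q = 24.3  (c) BW = 14.5 Hz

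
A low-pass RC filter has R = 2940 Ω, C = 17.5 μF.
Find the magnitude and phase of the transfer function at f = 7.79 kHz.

Step 1 — Angular frequency: ω = 2π·7790 = 4.895e+04 rad/s.
Step 2 — Transfer function: H(jω) = 1/(1 + jωRC).
Step 3 — Denominator: 1 + jωRC = 1 + j·4.895e+04·2940·1.75e-05 = 1 + j2518.
Step 4 — H = 1.577e-07 - j0.0003971.
Step 5 — Magnitude: |H| = 0.0003971 (-68.0 dB); phase: φ = -90.0°.

|H| = 0.0003971 (-68.0 dB), φ = -90.0°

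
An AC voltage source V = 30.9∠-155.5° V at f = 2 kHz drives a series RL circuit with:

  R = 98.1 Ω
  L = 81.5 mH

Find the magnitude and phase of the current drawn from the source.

Step 1 — Angular frequency: ω = 2π·f = 2π·2000 = 1.257e+04 rad/s.
Step 2 — Component impedances:
  R: Z = R = 98.1 Ω
  L: Z = jωL = j·1.257e+04·0.0815 = 0 + j1024 Ω
Step 3 — Series combination: Z_total = R + L = 98.1 + j1024 Ω = 1029∠84.5° Ω.
Step 4 — Source phasor: V = 30.9∠-155.5° V = -28.12 - j12.81 V.
Step 5 — Ohm's law: I = V / Z_total = (-28.12 - j12.81) / (98.1 + j1024) = -0.015 + j0.02602 A.
Step 6 — Convert to polar: |I| = 0.03003 A, ∠I = 120.0°.

I = 0.03003∠120.0° A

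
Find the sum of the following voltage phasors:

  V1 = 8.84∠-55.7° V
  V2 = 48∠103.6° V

Step 1 — Convert each phasor to rectangular form:
  V1 = 8.84·(cos(-55.7°) + j·sin(-55.7°)) = 4.982 - j7.303 V
  V2 = 48·(cos(103.6°) + j·sin(103.6°)) = -11.29 + j46.65 V
Step 2 — Sum components: V_total = -6.305 + j39.35 V.
Step 3 — Convert to polar: |V_total| = 39.85 V, ∠V_total = 99.1°.

V_total = 39.85∠99.1° V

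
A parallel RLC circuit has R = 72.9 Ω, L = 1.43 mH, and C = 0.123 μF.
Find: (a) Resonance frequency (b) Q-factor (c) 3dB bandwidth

Step 1 — Resonance: ω₀ = 1/√(LC) = 1/√(0.00143·1.23e-07) = 7.54e+04 rad/s.
Step 2 — f₀ = ω₀/(2π) = 1.2e+04 Hz.
Step 3 — Parallel Q: Q = R/(ω₀L) = 72.9/(7.54e+04·0.00143) = 0.6761.
Step 4 — Bandwidth: Δω = ω₀/Q = 1.115e+05 rad/s; BW = Δω/(2π) = 1.775e+04 Hz.

(a) f₀ = 1.2e+04 Hz  (b) Q = 0.6761  (c) BW = 1.775e+04 Hz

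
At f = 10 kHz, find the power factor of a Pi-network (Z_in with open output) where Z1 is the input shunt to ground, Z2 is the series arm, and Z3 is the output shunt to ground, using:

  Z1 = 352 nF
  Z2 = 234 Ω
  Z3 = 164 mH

Step 1 — Angular frequency: ω = 2π·f = 2π·1e+04 = 6.283e+04 rad/s.
Step 2 — Component impedances:
  Z1: Z = 1/(jωC) = -j/(ω·C) = 0 - j45.21 Ω
  Z2: Z = R = 234 Ω
  Z3: Z = jωL = j·6.283e+04·0.164 = 0 + j1.03e+04 Ω
Step 3 — With open output, the series arm Z2 and the output shunt Z3 appear in series to ground: Z2 + Z3 = 234 + j1.03e+04 Ω.
Step 4 — Parallel with input shunt Z1: Z_in = Z1 || (Z2 + Z3) = 0.004543 - j45.41 Ω = 45.41∠-90.0° Ω.
Step 5 — Power factor: PF = cos(φ) = Re(Z)/|Z| = 0.004543/45.41 = 0.0001.
Step 6 — Type: Im(Z) = -45.41 ⇒ leading (phase φ = -90.0°).

PF = 0.0001 (leading, φ = -90.0°)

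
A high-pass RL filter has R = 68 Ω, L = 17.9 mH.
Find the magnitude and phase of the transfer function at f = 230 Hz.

Step 1 — Angular frequency: ω = 2π·230 = 1445 rad/s.
Step 2 — Transfer function: H(jω) = jωL/(R + jωL).
Step 3 — Numerator jωL = j·25.87; denominator R + jωL = 68 + j25.87.
Step 4 — H = 0.1264 + j0.3323.
Step 5 — Magnitude: |H| = 0.3556 (-9.0 dB); phase: φ = 69.2°.

|H| = 0.3556 (-9.0 dB), φ = 69.2°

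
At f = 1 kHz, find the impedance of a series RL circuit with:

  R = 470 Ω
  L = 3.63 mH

Step 1 — Angular frequency: ω = 2π·f = 2π·1000 = 6283 rad/s.
Step 2 — Component impedances:
  R: Z = R = 470 Ω
  L: Z = jωL = j·6283·0.00363 = 0 + j22.81 Ω
Step 3 — Series combination: Z_total = R + L = 470 + j22.81 Ω = 470.6∠2.8° Ω.

Z = 470 + j22.81 Ω = 470.6∠2.8° Ω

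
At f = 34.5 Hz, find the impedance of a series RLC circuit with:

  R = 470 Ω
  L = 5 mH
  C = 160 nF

Step 1 — Angular frequency: ω = 2π·f = 2π·34.5 = 216.8 rad/s.
Step 2 — Component impedances:
  R: Z = R = 470 Ω
  L: Z = jωL = j·216.8·0.005 = 0 + j1.084 Ω
  C: Z = 1/(jωC) = -j/(ω·C) = 0 - j2.883e+04 Ω
Step 3 — Series combination: Z_total = R + L + C = 470 - j2.883e+04 Ω = 2.884e+04∠-89.1° Ω.

Z = 470 - j2.883e+04 Ω = 2.884e+04∠-89.1° Ω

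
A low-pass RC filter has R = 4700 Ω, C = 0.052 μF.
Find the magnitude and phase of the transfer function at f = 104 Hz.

Step 1 — Angular frequency: ω = 2π·104 = 653.5 rad/s.
Step 2 — Transfer function: H(jω) = 1/(1 + jωRC).
Step 3 — Denominator: 1 + jωRC = 1 + j·653.5·4700·5.2e-08 = 1 + j0.1597.
Step 4 — H = 0.9751 - j0.1557.
Step 5 — Magnitude: |H| = 0.9875 (-0.1 dB); phase: φ = -9.1°.

|H| = 0.9875 (-0.1 dB), φ = -9.1°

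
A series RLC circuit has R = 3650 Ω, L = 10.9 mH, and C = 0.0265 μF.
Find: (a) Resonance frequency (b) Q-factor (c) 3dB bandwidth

Step 1 — Resonance: ω₀ = 1/√(LC) = 1/√(0.0109·2.65e-08) = 5.884e+04 rad/s.
Step 2 — f₀ = ω₀/(2π) = 9364 Hz.
Step 3 — Series Q: Q = ω₀L/R = 5.884e+04·0.0109/3650 = 0.1757.
Step 4 — Bandwidth: Δω = ω₀/Q = 3.349e+05 rad/s; BW = Δω/(2π) = 5.33e+04 Hz.

(a) f₀ = 9364 Hz  (b) Q = 0.1757  (c) BW = 5.33e+04 Hz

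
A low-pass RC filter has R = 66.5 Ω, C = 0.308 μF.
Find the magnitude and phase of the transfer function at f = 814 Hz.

Step 1 — Angular frequency: ω = 2π·814 = 5115 rad/s.
Step 2 — Transfer function: H(jω) = 1/(1 + jωRC).
Step 3 — Denominator: 1 + jωRC = 1 + j·5115·66.5·3.08e-07 = 1 + j0.1048.
Step 4 — H = 0.9891 - j0.1036.
Step 5 — Magnitude: |H| = 0.9946 (-0.0 dB); phase: φ = -6.0°.

|H| = 0.9946 (-0.0 dB), φ = -6.0°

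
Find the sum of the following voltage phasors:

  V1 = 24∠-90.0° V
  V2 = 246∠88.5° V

Step 1 — Convert each phasor to rectangular form:
  V1 = 24·(cos(-90.0°) + j·sin(-90.0°)) = 0 - j24 V
  V2 = 246·(cos(88.5°) + j·sin(88.5°)) = 6.44 + j245.9 V
Step 2 — Sum components: V_total = 6.44 + j221.9 V.
Step 3 — Convert to polar: |V_total| = 222 V, ∠V_total = 88.3°.

V_total = 222∠88.3° V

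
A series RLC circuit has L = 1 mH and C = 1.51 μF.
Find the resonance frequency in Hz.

Step 1 — Resonance condition Im(Z)=0 gives ω₀ = 1/√(LC).
Step 2 — ω₀ = 1/√(0.001·1.51e-06) = 2.573e+04 rad/s.
Step 3 — f₀ = ω₀/(2π) = 4096 Hz.

f₀ = 4096 Hz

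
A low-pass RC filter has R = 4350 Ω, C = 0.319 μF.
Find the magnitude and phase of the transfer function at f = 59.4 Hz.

Step 1 — Angular frequency: ω = 2π·59.4 = 373.2 rad/s.
Step 2 — Transfer function: H(jω) = 1/(1 + jωRC).
Step 3 — Denominator: 1 + jωRC = 1 + j·373.2·4350·3.19e-07 = 1 + j0.5179.
Step 4 — H = 0.7885 - j0.4084.
Step 5 — Magnitude: |H| = 0.888 (-1.0 dB); phase: φ = -27.4°.

|H| = 0.888 (-1.0 dB), φ = -27.4°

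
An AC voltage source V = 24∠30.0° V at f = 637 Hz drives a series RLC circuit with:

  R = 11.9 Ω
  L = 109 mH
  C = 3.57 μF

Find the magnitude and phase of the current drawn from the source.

Step 1 — Angular frequency: ω = 2π·f = 2π·637 = 4002 rad/s.
Step 2 — Component impedances:
  R: Z = R = 11.9 Ω
  L: Z = jωL = j·4002·0.109 = 0 + j436.3 Ω
  C: Z = 1/(jωC) = -j/(ω·C) = 0 - j69.99 Ω
Step 3 — Series combination: Z_total = R + L + C = 11.9 + j366.3 Ω = 366.5∠88.1° Ω.
Step 4 — Source phasor: V = 24∠30.0° V = 20.78 + j12 V.
Step 5 — Ohm's law: I = V / Z_total = (20.78 + j12) / (11.9 + j366.3) = 0.03457 - j0.05562 A.
Step 6 — Convert to polar: |I| = 0.06549 A, ∠I = -58.1°.

I = 0.06549∠-58.1° A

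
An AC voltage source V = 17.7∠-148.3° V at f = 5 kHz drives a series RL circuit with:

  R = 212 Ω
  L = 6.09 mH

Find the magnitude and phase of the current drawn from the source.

Step 1 — Angular frequency: ω = 2π·f = 2π·5000 = 3.142e+04 rad/s.
Step 2 — Component impedances:
  R: Z = R = 212 Ω
  L: Z = jωL = j·3.142e+04·0.00609 = 0 + j191.3 Ω
Step 3 — Series combination: Z_total = R + L = 212 + j191.3 Ω = 285.6∠42.1° Ω.
Step 4 — Source phasor: V = 17.7∠-148.3° V = -15.06 - j9.301 V.
Step 5 — Ohm's law: I = V / Z_total = (-15.06 - j9.301) / (212 + j191.3) = -0.06097 + j0.01115 A.
Step 6 — Convert to polar: |I| = 0.06198 A, ∠I = 169.6°.

I = 0.06198∠169.6° A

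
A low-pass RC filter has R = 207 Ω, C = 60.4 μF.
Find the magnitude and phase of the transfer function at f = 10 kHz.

Step 1 — Angular frequency: ω = 2π·1e+04 = 6.283e+04 rad/s.
Step 2 — Transfer function: H(jω) = 1/(1 + jωRC).
Step 3 — Denominator: 1 + jωRC = 1 + j·6.283e+04·207·6.04e-05 = 1 + j785.6.
Step 4 — H = 1.62e-06 - j0.001273.
Step 5 — Magnitude: |H| = 0.001273 (-57.9 dB); phase: φ = -89.9°.

|H| = 0.001273 (-57.9 dB), φ = -89.9°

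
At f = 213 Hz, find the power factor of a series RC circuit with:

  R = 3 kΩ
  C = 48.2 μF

Step 1 — Angular frequency: ω = 2π·f = 2π·213 = 1338 rad/s.
Step 2 — Component impedances:
  R: Z = R = 3000 Ω
  C: Z = 1/(jωC) = -j/(ω·C) = 0 - j15.5 Ω
Step 3 — Series combination: Z_total = R + C = 3000 - j15.5 Ω = 3000∠-0.3° Ω.
Step 4 — Power factor: PF = cos(φ) = Re(Z)/|Z| = 3000/3000 = 1.
Step 5 — Type: Im(Z) = -15.5 ⇒ leading (phase φ = -0.3°).

PF = 1 (leading, φ = -0.3°)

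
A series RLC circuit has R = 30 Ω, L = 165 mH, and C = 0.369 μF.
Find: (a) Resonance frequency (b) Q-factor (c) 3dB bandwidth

Step 1 — Resonance condition Im(Z)=0 gives ω₀ = 1/√(LC).
Step 2 — ω₀ = 1/√(0.165·3.69e-07) = 4053 rad/s.
Step 3 — f₀ = ω₀/(2π) = 645 Hz.
Step 4 — Series Q: Q = ω₀L/R = 4053·0.165/30 = 22.29.
Step 5 — 3dB bandwidth: Δω = ω₀/Q = 181.8 rad/s; BW = Δω/(2π) = 28.94 Hz.

(a) f₀ = 645 Hz  (b) Q = 22.29  (c) BW = 28.94 Hz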